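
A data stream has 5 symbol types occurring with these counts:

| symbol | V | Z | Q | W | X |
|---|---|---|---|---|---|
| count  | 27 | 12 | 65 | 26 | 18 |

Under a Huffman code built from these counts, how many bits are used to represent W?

3

Huffman merges, smallest pair first:
Z(12) + X(18) → 30
W(26) + V(27) → 53
30 + 53 → 83
Q(65) + 83 → 148
W sits 3 levels below the root, so its codeword is 3 bits.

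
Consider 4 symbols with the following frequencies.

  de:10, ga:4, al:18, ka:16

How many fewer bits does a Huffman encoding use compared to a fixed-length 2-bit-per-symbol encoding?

4

Fixed-length: 2 bits × 48 symbols = 96 bits.
Huffman merges:
combine ga(4), de(10) → 14
combine 14, ka(16) → 30
combine al(18), 30 → 48
Huffman total = 14 + 30 + 48 = 92 bits.
Saving = 96 − 92 = 4 bits.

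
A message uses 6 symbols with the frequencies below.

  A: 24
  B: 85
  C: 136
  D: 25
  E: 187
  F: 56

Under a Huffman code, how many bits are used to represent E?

2

Build the tree from the bottom:
merge A(24) and D(25): 49
merge 49 and F(56): 105
merge B(85) and 105: 190
merge C(136) and E(187): 323
merge 190 and 323: 513
E sits 2 levels below the root, so its codeword is 2 bits.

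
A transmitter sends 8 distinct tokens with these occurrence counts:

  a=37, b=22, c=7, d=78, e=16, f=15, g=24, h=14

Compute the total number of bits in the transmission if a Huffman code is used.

Greedily combine the two least-frequent nodes:
combine c(7), h(14) → 21
combine f(15), e(16) → 31
combine 21, b(22) → 43
combine g(24), 31 → 55
combine a(37), 43 → 80
combine 55, d(78) → 133
combine 80, 133 → 213
The encoded length is the sum of every internal node's weight: 21 + 31 + 43 + 55 + 80 + 133 + 213 = 576 bits.

576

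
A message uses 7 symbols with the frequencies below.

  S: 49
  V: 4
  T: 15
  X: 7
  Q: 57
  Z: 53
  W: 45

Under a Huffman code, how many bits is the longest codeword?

5

Merge the two lowest-weight nodes at each step:
merge V(4) and X(7): 11
merge 11 and T(15): 26
merge 26 and W(45): 71
merge S(49) and Z(53): 102
merge Q(57) and 71: 128
merge 102 and 128: 230
Maximum depth reached is 5.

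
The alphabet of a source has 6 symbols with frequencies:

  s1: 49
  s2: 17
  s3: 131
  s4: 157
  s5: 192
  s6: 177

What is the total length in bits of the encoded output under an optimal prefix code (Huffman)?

1709

Greedily combine the two least-frequent nodes:
merge s2(17) and s1(49): 66
merge 66 and s3(131): 197
merge s4(157) and s6(177): 334
merge s5(192) and 197: 389
merge 334 and 389: 723
The encoded length is the sum of every internal node's weight: 66 + 197 + 334 + 389 + 723 = 1709 bits.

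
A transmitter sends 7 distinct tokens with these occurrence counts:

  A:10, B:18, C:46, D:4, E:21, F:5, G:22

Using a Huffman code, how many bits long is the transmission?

314

Greedily combine the two least-frequent nodes:
merge D(4) and F(5): 9
merge 9 and A(10): 19
merge B(18) and 19: 37
merge E(21) and G(22): 43
merge 37 and 43: 80
merge C(46) and 80: 126
The encoded length is the sum of every internal node's weight: 9 + 19 + 37 + 43 + 80 + 126 = 314 bits.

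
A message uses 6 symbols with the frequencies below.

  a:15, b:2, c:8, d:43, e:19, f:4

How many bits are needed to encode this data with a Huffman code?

188

Greedily combine the two least-frequent nodes:
merge b(2) and f(4): 6
merge 6 and c(8): 14
merge 14 and a(15): 29
merge e(19) and 29: 48
merge d(43) and 48: 91
The encoded length is the sum of every internal node's weight: 6 + 14 + 29 + 48 + 91 = 188 bits.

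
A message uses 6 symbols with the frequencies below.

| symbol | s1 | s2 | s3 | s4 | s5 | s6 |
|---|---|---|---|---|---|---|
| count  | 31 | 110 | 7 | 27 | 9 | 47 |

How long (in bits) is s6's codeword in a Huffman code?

Build the tree from the bottom:
s3(7) + s5(9) → 16
16 + s4(27) → 43
s1(31) + 43 → 74
s6(47) + 74 → 121
s2(110) + 121 → 231
s6 sits 2 levels below the root, so its codeword is 2 bits.

2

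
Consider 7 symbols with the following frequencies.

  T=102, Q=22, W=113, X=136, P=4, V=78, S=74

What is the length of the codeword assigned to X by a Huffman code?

2

Huffman merges, smallest pair first:
P(4) + Q(22) → 26
26 + S(74) → 100
V(78) + 100 → 178
T(102) + W(113) → 215
X(136) + 178 → 314
215 + 314 → 529
The subtree containing X is merged 2 times, so code length = 2.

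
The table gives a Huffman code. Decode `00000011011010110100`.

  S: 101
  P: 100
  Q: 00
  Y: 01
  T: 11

Read left to right; each codeword is recognised as soon as it completes (prefix code):
  00→Q | 00→Q | 00→Q | 11→T | 01→Y | 101→S | 01→Y | 101→S | 00→Q
Decoded message: QQQTYSYSQ

QQQTYSYSQ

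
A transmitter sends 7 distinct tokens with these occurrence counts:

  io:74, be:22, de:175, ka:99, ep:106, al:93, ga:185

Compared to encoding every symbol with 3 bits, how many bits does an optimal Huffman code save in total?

Fixed-length: 3 bits × 754 symbols = 2262 bits.
Huffman merges:
combine be(22), io(74) → 96
combine al(93), 96 → 189
combine ka(99), ep(106) → 205
combine de(175), ga(185) → 360
combine 189, 205 → 394
combine 360, 394 → 754
Huffman total = 96 + 189 + 205 + 360 + 394 + 754 = 1998 bits.
Saving = 2262 − 1998 = 264 bits.

264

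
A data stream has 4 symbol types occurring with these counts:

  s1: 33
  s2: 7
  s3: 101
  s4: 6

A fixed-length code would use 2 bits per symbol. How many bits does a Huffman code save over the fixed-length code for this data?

Fixed-length: 2 bits × 147 symbols = 294 bits.
Huffman merges:
s4(6) + s2(7) → 13
13 + s1(33) → 46
46 + s3(101) → 147
Huffman total = 13 + 46 + 147 = 206 bits.
Saving = 294 − 206 = 88 bits.

88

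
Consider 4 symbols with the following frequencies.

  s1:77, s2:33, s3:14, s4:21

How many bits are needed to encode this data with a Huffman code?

248

Greedily combine the two least-frequent nodes:
combine s3(14), s4(21) → 35
combine s2(33), 35 → 68
combine 68, s1(77) → 145
Total encoded bits = sum of merged weights = 35 + 68 + 145 = 248.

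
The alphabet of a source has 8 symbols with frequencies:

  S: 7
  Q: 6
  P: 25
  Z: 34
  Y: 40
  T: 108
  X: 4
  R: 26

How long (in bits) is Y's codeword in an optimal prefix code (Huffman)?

3

Build the tree from the bottom:
merge X(4) and Q(6): 10
merge S(7) and 10: 17
merge 17 and P(25): 42
merge R(26) and Z(34): 60
merge Y(40) and 42: 82
merge 60 and 82: 142
merge T(108) and 142: 250
Y sits 3 levels below the root, so its codeword is 3 bits.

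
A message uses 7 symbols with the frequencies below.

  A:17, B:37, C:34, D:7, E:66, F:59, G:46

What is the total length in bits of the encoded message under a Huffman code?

Greedily combine the two least-frequent nodes:
D(7) + A(17) → 24
24 + C(34) → 58
B(37) + G(46) → 83
58 + F(59) → 117
E(66) + 83 → 149
117 + 149 → 266
Total encoded bits = sum of merged weights = 24 + 58 + 83 + 117 + 149 + 266 = 697.

697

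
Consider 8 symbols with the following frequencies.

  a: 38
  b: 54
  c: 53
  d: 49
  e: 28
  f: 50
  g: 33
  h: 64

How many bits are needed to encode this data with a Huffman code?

1104

Merge the two smallest weights repeatedly:
combine e(28), g(33) → 61
combine a(38), d(49) → 87
combine f(50), c(53) → 103
combine b(54), 61 → 115
combine h(64), 87 → 151
combine 103, 115 → 218
combine 151, 218 → 369
The encoded length is the sum of every internal node's weight: 61 + 87 + 103 + 115 + 151 + 218 + 369 = 1104 bits.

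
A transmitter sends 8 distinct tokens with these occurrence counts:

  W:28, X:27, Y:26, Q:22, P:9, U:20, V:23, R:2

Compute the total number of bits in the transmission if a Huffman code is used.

454

Build the Huffman tree bottom-up:
combine R(2), P(9) → 11
combine 11, U(20) → 31
combine Q(22), V(23) → 45
combine Y(26), X(27) → 53
combine W(28), 31 → 59
combine 45, 53 → 98
combine 59, 98 → 157
Each symbol's bit-cost is frequency × depth; summing gives 454 bits (equivalently 11 + 31 + 45 + 53 + 59 + 98 + 157).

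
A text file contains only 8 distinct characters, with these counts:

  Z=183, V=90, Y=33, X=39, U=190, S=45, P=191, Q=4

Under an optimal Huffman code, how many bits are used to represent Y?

6

Repeatedly merge the two smallest:
Q(4) + Y(33) → 37
37 + X(39) → 76
S(45) + 76 → 121
V(90) + 121 → 211
Z(183) + U(190) → 373
P(191) + 211 → 402
373 + 402 → 775
Y sits 6 levels below the root, so its codeword is 6 bits.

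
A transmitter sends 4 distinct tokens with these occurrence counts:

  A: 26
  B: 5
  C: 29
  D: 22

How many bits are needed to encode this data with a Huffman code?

Build the Huffman tree bottom-up:
B(5) + D(22) → 27
A(26) + 27 → 53
C(29) + 53 → 82
Total encoded bits = sum of merged weights = 27 + 53 + 82 = 162.

162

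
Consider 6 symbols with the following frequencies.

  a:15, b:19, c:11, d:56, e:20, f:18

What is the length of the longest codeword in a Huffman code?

Merge the two lowest-weight nodes at each step:
c(11) + a(15) → 26
f(18) + b(19) → 37
e(20) + 26 → 46
37 + 46 → 83
d(56) + 83 → 139
The rarest symbols sit at the bottom; the longest codeword is 4 bits.

4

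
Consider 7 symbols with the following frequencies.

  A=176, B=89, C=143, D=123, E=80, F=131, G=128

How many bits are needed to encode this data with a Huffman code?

2434

Merge the two smallest weights repeatedly:
E(80) + B(89) → 169
D(123) + G(128) → 251
F(131) + C(143) → 274
169 + A(176) → 345
251 + 274 → 525
345 + 525 → 870
Each symbol's bit-cost is frequency × depth; summing gives 2434 bits (equivalently 169 + 251 + 274 + 345 + 525 + 870).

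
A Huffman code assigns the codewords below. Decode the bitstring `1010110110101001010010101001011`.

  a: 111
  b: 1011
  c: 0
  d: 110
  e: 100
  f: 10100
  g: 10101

Read left to right; each codeword is recognised as soon as it completes (prefix code):
  10101→g | 1011→b | 0→c | 10100→f | 10100→f | 10101→g | 0→c | 0→c | 1011→b
Decoded message: gbcffgccb

gbcffgccb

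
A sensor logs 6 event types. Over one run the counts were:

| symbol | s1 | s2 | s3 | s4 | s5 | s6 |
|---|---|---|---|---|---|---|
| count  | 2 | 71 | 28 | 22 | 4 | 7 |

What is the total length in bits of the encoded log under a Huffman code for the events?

Greedily combine the two least-frequent nodes:
combine s1(2), s5(4) → 6
combine 6, s6(7) → 13
combine 13, s4(22) → 35
combine s3(28), 35 → 63
combine 63, s2(71) → 134
Each symbol's bit-cost is frequency × depth; summing gives 251 bits (equivalently 6 + 13 + 35 + 63 + 134).

251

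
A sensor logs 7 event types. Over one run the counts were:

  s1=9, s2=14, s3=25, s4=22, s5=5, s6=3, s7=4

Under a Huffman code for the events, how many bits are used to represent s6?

Build the tree from the bottom:
merge s6(3) and s7(4): 7
merge s5(5) and 7: 12
merge s1(9) and 12: 21
merge s2(14) and 21: 35
merge s4(22) and s3(25): 47
merge 35 and 47: 82
s6 sits 5 levels below the root, so its codeword is 5 bits.

5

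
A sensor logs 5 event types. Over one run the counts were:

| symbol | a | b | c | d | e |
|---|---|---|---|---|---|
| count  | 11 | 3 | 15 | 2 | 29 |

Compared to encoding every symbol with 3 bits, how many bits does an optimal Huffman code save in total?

68

Fixed-length: 3 bits × 60 symbols = 180 bits.
Huffman merges:
combine d(2), b(3) → 5
combine 5, a(11) → 16
combine c(15), 16 → 31
combine e(29), 31 → 60
Huffman total = 5 + 16 + 31 + 60 = 112 bits.
Saving = 180 − 112 = 68 bits.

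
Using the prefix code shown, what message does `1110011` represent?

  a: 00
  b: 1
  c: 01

Read left to right; each codeword is recognised as soon as it completes (prefix code):
  1→b | 1→b | 1→b | 00→a | 1→b | 1→b
Decoded message: bbbabb

bbbabb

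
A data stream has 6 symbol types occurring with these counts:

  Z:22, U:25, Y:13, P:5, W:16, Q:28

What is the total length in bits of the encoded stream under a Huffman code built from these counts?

Build the Huffman tree bottom-up:
P(5) + Y(13) → 18
W(16) + 18 → 34
Z(22) + U(25) → 47
Q(28) + 34 → 62
47 + 62 → 109
The encoded length is the sum of every internal node's weight: 18 + 34 + 47 + 62 + 109 = 270 bits.

270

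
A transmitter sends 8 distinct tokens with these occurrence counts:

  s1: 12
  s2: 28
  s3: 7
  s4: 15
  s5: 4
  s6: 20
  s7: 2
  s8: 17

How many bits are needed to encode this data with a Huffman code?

286

Merge the two smallest weights repeatedly:
merge s7(2) and s5(4): 6
merge 6 and s3(7): 13
merge s1(12) and 13: 25
merge s4(15) and s8(17): 32
merge s6(20) and 25: 45
merge s2(28) and 32: 60
merge 45 and 60: 105
Each symbol's bit-cost is frequency × depth; summing gives 286 bits (equivalently 6 + 13 + 25 + 32 + 45 + 60 + 105).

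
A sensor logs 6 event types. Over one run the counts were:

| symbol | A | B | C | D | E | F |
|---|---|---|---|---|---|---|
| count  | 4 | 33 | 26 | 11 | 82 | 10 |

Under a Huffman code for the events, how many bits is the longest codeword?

Merge the two lowest-weight nodes at each step:
A(4) + F(10) → 14
D(11) + 14 → 25
25 + C(26) → 51
B(33) + 51 → 84
E(82) + 84 → 166
The first pair merged (A, F) ends up deepest, at depth 5.

5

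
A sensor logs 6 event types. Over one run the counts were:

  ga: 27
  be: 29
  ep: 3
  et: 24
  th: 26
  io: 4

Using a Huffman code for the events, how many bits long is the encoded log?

264

Greedily combine the two least-frequent nodes:
merge ep(3) and io(4): 7
merge 7 and et(24): 31
merge th(26) and ga(27): 53
merge be(29) and 31: 60
merge 53 and 60: 113
Total encoded bits = sum of merged weights = 7 + 31 + 53 + 60 + 113 = 264.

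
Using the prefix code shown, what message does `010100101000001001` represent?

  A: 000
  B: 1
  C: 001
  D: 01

DDCDACC

Read left to right; each codeword is recognised as soon as it completes (prefix code):
  01→D | 01→D | 001→C | 01→D | 000→A | 001→C | 001→C
Decoded message: DDCDACC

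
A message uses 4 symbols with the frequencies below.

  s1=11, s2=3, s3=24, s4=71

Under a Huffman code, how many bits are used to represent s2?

Repeatedly merge the two smallest:
merge s2(3) and s1(11): 14
merge 14 and s3(24): 38
merge 38 and s4(71): 109
s2 sits 3 levels below the root, so its codeword is 3 bits.

3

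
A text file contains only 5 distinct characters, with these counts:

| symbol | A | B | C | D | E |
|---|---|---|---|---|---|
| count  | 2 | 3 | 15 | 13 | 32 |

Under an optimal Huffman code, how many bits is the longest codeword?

4

Merge the two lowest-weight nodes at each step:
A(2) + B(3) → 5
5 + D(13) → 18
C(15) + 18 → 33
E(32) + 33 → 65
The rarest symbols sit at the bottom; the longest codeword is 4 bits.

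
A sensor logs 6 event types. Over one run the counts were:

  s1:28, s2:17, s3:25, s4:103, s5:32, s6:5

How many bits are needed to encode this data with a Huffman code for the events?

Merge the two smallest weights repeatedly:
merge s6(5) and s2(17): 22
merge 22 and s3(25): 47
merge s1(28) and s5(32): 60
merge 47 and 60: 107
merge s4(103) and 107: 210
Each symbol's bit-cost is frequency × depth; summing gives 446 bits (equivalently 22 + 47 + 60 + 107 + 210).

446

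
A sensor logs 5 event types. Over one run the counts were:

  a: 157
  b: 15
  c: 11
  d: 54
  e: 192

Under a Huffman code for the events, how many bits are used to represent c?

Repeatedly merge the two smallest:
c(11) + b(15) → 26
26 + d(54) → 80
80 + a(157) → 237
e(192) + 237 → 429
c sits 4 levels below the root, so its codeword is 4 bits.

4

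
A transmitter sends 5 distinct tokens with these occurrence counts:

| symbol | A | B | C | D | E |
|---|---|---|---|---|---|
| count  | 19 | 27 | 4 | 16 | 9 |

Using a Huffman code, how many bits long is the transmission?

163

Greedily combine the two least-frequent nodes:
merge C(4) and E(9): 13
merge 13 and D(16): 29
merge A(19) and B(27): 46
merge 29 and 46: 75
The encoded length is the sum of every internal node's weight: 13 + 29 + 46 + 75 = 163 bits.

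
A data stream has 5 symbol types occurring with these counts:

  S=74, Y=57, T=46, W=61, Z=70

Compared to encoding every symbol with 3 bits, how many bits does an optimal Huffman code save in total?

205

Fixed-length: 3 bits × 308 symbols = 924 bits.
Huffman merges:
T(46) + Y(57) → 103
W(61) + Z(70) → 131
S(74) + 103 → 177
131 + 177 → 308
Huffman total = 103 + 131 + 177 + 308 = 719 bits.
Saving = 924 − 719 = 205 bits.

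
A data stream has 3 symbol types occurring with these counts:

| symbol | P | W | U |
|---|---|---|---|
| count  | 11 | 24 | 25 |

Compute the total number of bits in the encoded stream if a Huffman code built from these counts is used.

95

Merge the two smallest weights repeatedly:
P(11) + W(24) → 35
U(25) + 35 → 60
Each symbol's bit-cost is frequency × depth; summing gives 95 bits (equivalently 35 + 60).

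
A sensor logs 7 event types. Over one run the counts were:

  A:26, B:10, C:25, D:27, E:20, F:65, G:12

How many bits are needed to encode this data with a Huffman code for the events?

Build the Huffman tree bottom-up:
merge B(10) and G(12): 22
merge E(20) and 22: 42
merge C(25) and A(26): 51
merge D(27) and 42: 69
merge 51 and F(65): 116
merge 69 and 116: 185
Each symbol's bit-cost is frequency × depth; summing gives 485 bits (equivalently 22 + 42 + 51 + 69 + 116 + 185).

485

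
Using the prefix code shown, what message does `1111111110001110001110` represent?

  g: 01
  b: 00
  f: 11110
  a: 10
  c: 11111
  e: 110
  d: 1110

Read left to right; each codeword is recognised as soon as it completes (prefix code):
  11111→c | 11110→f | 00→b | 1110→d | 00→b | 1110→d
Decoded message: cfbdbd

cfbdbd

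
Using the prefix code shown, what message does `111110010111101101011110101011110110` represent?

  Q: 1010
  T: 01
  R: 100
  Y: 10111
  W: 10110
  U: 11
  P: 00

Read left to right; each codeword is recognised as soon as it completes (prefix code):
  11→U | 11→U | 100→R | 10111→Y | 10110→W | 10111→Y | 1010→Q | 10111→Y | 10110→W
Decoded message: UURYWYQYW

UURYWYQYW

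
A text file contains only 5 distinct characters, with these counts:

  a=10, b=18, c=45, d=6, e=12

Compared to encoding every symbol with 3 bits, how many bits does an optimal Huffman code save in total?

Fixed-length: 3 bits × 91 symbols = 273 bits.
Huffman merges:
merge d(6) and a(10): 16
merge e(12) and 16: 28
merge b(18) and 28: 46
merge c(45) and 46: 91
Huffman total = 16 + 28 + 46 + 91 = 181 bits.
Saving = 273 − 181 = 92 bits.

92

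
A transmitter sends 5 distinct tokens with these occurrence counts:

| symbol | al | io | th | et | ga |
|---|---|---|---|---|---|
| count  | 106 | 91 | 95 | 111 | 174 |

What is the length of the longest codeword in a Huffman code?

3

Merge the two lowest-weight nodes at each step:
merge io(91) and th(95): 186
merge al(106) and et(111): 217
merge ga(174) and 186: 360
merge 217 and 360: 577
Maximum depth reached is 3.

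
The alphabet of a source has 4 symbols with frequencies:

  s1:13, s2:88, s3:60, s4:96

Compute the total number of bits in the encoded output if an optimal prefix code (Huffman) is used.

491

Merge the two smallest weights repeatedly:
merge s1(13) and s3(60): 73
merge 73 and s2(88): 161
merge s4(96) and 161: 257
Each symbol's bit-cost is frequency × depth; summing gives 491 bits (equivalently 73 + 161 + 257).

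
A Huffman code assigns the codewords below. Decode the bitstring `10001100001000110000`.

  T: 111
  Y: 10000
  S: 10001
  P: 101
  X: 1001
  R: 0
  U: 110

SYSY

Read left to right; each codeword is recognised as soon as it completes (prefix code):
  10001→S | 10000→Y | 10001→S | 10000→Y
Decoded message: SYSY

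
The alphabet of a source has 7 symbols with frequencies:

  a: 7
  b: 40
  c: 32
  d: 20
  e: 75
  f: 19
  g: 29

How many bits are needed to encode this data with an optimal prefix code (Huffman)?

Greedily combine the two least-frequent nodes:
combine a(7), f(19) → 26
combine d(20), 26 → 46
combine g(29), c(32) → 61
combine b(40), 46 → 86
combine 61, e(75) → 136
combine 86, 136 → 222
Total encoded bits = sum of merged weights = 26 + 46 + 61 + 86 + 136 + 222 = 577.

577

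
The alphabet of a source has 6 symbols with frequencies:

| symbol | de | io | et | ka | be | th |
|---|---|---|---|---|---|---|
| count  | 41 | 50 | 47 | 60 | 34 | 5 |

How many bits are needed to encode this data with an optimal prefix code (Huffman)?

593

Build the Huffman tree bottom-up:
th(5) + be(34) → 39
39 + de(41) → 80
et(47) + io(50) → 97
ka(60) + 80 → 140
97 + 140 → 237
Total encoded bits = sum of merged weights = 39 + 80 + 97 + 140 + 237 = 593.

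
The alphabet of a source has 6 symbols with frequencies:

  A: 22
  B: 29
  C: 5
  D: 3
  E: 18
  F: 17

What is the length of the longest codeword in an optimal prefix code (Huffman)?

Merge the two lowest-weight nodes at each step:
D(3) + C(5) → 8
8 + F(17) → 25
E(18) + A(22) → 40
25 + B(29) → 54
40 + 54 → 94
The first pair merged (D, C) ends up deepest, at depth 4.

4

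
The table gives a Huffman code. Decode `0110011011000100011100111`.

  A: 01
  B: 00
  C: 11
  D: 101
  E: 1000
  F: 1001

Read left to right; each codeword is recognised as soon as it completes (prefix code):
  01→A | 1001→F | 101→D | 1000→E | 1000→E | 11→C | 1001→F | 11→C
Decoded message: AFDEECFC

AFDEECFC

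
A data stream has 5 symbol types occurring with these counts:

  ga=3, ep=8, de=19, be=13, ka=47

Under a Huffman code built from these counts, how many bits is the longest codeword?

4

Merge the two lowest-weight nodes at each step:
combine ga(3), ep(8) → 11
combine 11, be(13) → 24
combine de(19), 24 → 43
combine 43, ka(47) → 90
The first pair merged (ga, ep) ends up deepest, at depth 4.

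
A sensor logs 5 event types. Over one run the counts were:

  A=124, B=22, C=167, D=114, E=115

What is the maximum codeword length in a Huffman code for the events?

3

Merge the two lowest-weight nodes at each step:
B(22) + D(114) → 136
E(115) + A(124) → 239
136 + C(167) → 303
239 + 303 → 542
The rarest symbols sit at the bottom; the longest codeword is 3 bits.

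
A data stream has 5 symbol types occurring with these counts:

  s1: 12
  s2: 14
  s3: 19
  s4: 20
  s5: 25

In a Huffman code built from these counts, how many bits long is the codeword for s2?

Huffman merges, smallest pair first:
merge s1(12) and s2(14): 26
merge s3(19) and s4(20): 39
merge s5(25) and 26: 51
merge 39 and 51: 90
s2 sits 3 levels below the root, so its codeword is 3 bits.

3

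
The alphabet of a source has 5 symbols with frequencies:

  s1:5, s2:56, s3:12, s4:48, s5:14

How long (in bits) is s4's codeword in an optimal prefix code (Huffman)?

Build the tree from the bottom:
merge s1(5) and s3(12): 17
merge s5(14) and 17: 31
merge 31 and s4(48): 79
merge s2(56) and 79: 135
The subtree containing s4 is merged 2 times, so code length = 2.

2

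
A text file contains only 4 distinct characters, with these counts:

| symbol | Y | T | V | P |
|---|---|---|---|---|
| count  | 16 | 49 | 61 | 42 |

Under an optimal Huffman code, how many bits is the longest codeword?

Merge the two lowest-weight nodes at each step:
Y(16) + P(42) → 58
T(49) + 58 → 107
V(61) + 107 → 168
The first pair merged (Y, P) ends up deepest, at depth 3.

3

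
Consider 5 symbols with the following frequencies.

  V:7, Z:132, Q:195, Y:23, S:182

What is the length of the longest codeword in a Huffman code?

4

Merge the two lowest-weight nodes at each step:
V(7) + Y(23) → 30
30 + Z(132) → 162
162 + S(182) → 344
Q(195) + 344 → 539
The first pair merged (V, Y) ends up deepest, at depth 4.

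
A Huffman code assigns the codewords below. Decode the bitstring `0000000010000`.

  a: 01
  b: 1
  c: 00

ccccbcc

Read left to right; each codeword is recognised as soon as it completes (prefix code):
  00→c | 00→c | 00→c | 00→c | 1→b | 00→c | 00→c
Decoded message: ccccbcc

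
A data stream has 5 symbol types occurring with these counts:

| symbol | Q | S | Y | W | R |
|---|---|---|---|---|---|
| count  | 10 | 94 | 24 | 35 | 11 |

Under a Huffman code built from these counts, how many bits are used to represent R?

Build the tree from the bottom:
combine Q(10), R(11) → 21
combine 21, Y(24) → 45
combine W(35), 45 → 80
combine 80, S(94) → 174
R's leaf is at depth 4, giving a 4-bit codeword.

4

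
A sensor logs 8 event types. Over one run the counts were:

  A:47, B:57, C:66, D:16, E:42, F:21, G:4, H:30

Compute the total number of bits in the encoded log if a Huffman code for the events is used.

787

Greedily combine the two least-frequent nodes:
combine G(4), D(16) → 20
combine 20, F(21) → 41
combine H(30), 41 → 71
combine E(42), A(47) → 89
combine B(57), C(66) → 123
combine 71, 89 → 160
combine 123, 160 → 283
Total encoded bits = sum of merged weights = 20 + 41 + 71 + 89 + 123 + 160 + 283 = 787.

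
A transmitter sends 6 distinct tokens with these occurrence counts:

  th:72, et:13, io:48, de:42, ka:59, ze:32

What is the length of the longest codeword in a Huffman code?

4

Merge the two lowest-weight nodes at each step:
combine et(13), ze(32) → 45
combine de(42), 45 → 87
combine io(48), ka(59) → 107
combine th(72), 87 → 159
combine 107, 159 → 266
Maximum depth reached is 4.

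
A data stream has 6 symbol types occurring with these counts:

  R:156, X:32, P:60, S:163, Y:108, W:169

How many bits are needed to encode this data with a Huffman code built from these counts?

1668

Merge the two smallest weights repeatedly:
combine X(32), P(60) → 92
combine 92, Y(108) → 200
combine R(156), S(163) → 319
combine W(169), 200 → 369
combine 319, 369 → 688
The encoded length is the sum of every internal node's weight: 92 + 200 + 319 + 369 + 688 = 1668 bits.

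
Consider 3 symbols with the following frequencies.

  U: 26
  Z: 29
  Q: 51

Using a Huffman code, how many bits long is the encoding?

161

Greedily combine the two least-frequent nodes:
combine U(26), Z(29) → 55
combine Q(51), 55 → 106
The encoded length is the sum of every internal node's weight: 55 + 106 = 161 bits.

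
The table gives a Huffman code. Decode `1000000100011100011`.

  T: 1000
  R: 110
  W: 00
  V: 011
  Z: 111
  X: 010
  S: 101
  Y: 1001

TWXWZWV

Read left to right; each codeword is recognised as soon as it completes (prefix code):
  1000→T | 00→W | 010→X | 00→W | 111→Z | 00→W | 011→V
Decoded message: TWXWZWV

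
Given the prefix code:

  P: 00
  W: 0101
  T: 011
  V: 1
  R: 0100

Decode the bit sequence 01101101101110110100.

Read left to right; each codeword is recognised as soon as it completes (prefix code):
  011→T | 011→T | 011→T | 011→T | 1→V | 011→T | 0100→R
Decoded message: TTTTVTR

TTTTVTR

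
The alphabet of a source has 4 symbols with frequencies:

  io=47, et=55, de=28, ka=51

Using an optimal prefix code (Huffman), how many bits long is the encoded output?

362

Build the Huffman tree bottom-up:
merge de(28) and io(47): 75
merge ka(51) and et(55): 106
merge 75 and 106: 181
The encoded length is the sum of every internal node's weight: 75 + 106 + 181 = 362 bits.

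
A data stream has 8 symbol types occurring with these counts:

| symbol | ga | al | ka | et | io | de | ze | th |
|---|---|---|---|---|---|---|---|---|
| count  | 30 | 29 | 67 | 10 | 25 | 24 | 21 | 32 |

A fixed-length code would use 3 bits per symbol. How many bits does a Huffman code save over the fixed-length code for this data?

36

Fixed-length: 3 bits × 238 symbols = 714 bits.
Huffman merges:
merge et(10) and ze(21): 31
merge de(24) and io(25): 49
merge al(29) and ga(30): 59
merge 31 and th(32): 63
merge 49 and 59: 108
merge 63 and ka(67): 130
merge 108 and 130: 238
Huffman total = 31 + 49 + 59 + 63 + 108 + 130 + 238 = 678 bits.
Saving = 714 − 678 = 36 bits.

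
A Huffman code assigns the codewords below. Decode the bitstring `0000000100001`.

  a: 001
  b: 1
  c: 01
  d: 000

Read left to right; each codeword is recognised as soon as it completes (prefix code):
  000→d | 000→d | 01→c | 000→d | 01→c
Decoded message: ddcdc

ddcdc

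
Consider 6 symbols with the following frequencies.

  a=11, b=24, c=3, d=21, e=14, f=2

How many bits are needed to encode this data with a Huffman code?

Greedily combine the two least-frequent nodes:
merge f(2) and c(3): 5
merge 5 and a(11): 16
merge e(14) and 16: 30
merge d(21) and b(24): 45
merge 30 and 45: 75
Each symbol's bit-cost is frequency × depth; summing gives 171 bits (equivalently 5 + 16 + 30 + 45 + 75).

171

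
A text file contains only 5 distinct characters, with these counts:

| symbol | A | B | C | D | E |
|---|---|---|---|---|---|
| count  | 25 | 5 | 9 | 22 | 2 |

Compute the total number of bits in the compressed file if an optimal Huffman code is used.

124

Build the Huffman tree bottom-up:
merge E(2) and B(5): 7
merge 7 and C(9): 16
merge 16 and D(22): 38
merge A(25) and 38: 63
The encoded length is the sum of every internal node's weight: 7 + 16 + 38 + 63 = 124 bits.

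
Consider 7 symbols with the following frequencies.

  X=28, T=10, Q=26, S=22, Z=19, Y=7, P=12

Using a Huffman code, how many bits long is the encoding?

Merge the two smallest weights repeatedly:
combine Y(7), T(10) → 17
combine P(12), 17 → 29
combine Z(19), S(22) → 41
combine Q(26), X(28) → 54
combine 29, 41 → 70
combine 54, 70 → 124
Each symbol's bit-cost is frequency × depth; summing gives 335 bits (equivalently 17 + 29 + 41 + 54 + 70 + 124).

335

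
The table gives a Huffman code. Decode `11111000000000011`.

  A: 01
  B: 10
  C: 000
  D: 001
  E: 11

EEBCCCE

Read left to right; each codeword is recognised as soon as it completes (prefix code):
  11→E | 11→E | 10→B | 000→C | 000→C | 000→C | 11→E
Decoded message: EEBCCCE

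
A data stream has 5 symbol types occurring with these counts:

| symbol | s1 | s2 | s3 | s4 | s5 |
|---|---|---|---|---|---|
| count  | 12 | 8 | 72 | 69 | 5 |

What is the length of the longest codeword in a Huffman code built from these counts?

Merge the two lowest-weight nodes at each step:
combine s5(5), s2(8) → 13
combine s1(12), 13 → 25
combine 25, s4(69) → 94
combine s3(72), 94 → 166
The rarest symbols sit at the bottom; the longest codeword is 4 bits.

4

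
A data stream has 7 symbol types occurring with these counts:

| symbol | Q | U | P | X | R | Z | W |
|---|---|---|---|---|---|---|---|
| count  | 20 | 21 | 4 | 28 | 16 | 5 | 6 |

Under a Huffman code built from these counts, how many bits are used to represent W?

4

Huffman merges, smallest pair first:
combine P(4), Z(5) → 9
combine W(6), 9 → 15
combine 15, R(16) → 31
combine Q(20), U(21) → 41
combine X(28), 31 → 59
combine 41, 59 → 100
W sits 4 levels below the root, so its codeword is 4 bits.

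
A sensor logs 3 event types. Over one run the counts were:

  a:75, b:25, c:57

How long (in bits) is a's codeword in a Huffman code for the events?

1

Repeatedly merge the two smallest:
b(25) + c(57) → 82
a(75) + 82 → 157
a is a child of the root — depth 1, so its codeword is a single bit.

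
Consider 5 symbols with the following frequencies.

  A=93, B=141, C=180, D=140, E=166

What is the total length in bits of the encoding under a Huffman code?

1673

Build the Huffman tree bottom-up:
merge A(93) and D(140): 233
merge B(141) and E(166): 307
merge C(180) and 233: 413
merge 307 and 413: 720
The encoded length is the sum of every internal node's weight: 233 + 307 + 413 + 720 = 1673 bits.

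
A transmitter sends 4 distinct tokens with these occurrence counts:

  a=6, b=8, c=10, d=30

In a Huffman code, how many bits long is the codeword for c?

Build the tree from the bottom:
combine a(6), b(8) → 14
combine c(10), 14 → 24
combine 24, d(30) → 54
c's leaf is at depth 2, giving a 2-bit codeword.

2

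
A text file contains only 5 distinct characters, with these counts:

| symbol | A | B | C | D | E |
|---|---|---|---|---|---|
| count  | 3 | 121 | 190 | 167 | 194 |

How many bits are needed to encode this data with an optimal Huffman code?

Merge the two smallest weights repeatedly:
A(3) + B(121) → 124
124 + D(167) → 291
C(190) + E(194) → 384
291 + 384 → 675
The encoded length is the sum of every internal node's weight: 124 + 291 + 384 + 675 = 1474 bits.

1474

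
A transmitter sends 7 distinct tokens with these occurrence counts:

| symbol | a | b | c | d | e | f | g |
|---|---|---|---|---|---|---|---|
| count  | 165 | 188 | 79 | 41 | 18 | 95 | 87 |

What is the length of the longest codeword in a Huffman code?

4

Merge the two lowest-weight nodes at each step:
merge e(18) and d(41): 59
merge 59 and c(79): 138
merge g(87) and f(95): 182
merge 138 and a(165): 303
merge 182 and b(188): 370
merge 303 and 370: 673
Maximum depth reached is 4.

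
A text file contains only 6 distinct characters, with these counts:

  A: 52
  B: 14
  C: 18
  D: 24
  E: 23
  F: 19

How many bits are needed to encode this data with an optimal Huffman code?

Build the Huffman tree bottom-up:
merge B(14) and C(18): 32
merge F(19) and E(23): 42
merge D(24) and 32: 56
merge 42 and A(52): 94
merge 56 and 94: 150
Total encoded bits = sum of merged weights = 32 + 42 + 56 + 94 + 150 = 374.

374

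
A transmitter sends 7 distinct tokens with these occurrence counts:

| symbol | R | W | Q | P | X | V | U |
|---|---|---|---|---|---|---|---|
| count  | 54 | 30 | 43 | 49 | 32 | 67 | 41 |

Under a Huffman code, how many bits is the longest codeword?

Merge the two lowest-weight nodes at each step:
W(30) + X(32) → 62
U(41) + Q(43) → 84
P(49) + R(54) → 103
62 + V(67) → 129
84 + 103 → 187
129 + 187 → 316
Maximum depth reached is 3.

3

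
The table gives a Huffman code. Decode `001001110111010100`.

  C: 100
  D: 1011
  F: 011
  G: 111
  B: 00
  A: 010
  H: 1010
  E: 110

Read left to right; each codeword is recognised as soon as it completes (prefix code):
  00→B | 100→C | 111→G | 011→F | 1010→H | 100→C
Decoded message: BCGFHC

BCGFHC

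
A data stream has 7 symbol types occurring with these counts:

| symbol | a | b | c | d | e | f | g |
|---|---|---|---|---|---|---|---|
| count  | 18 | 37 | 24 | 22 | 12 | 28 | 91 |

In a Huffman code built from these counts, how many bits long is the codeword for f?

Repeatedly merge the two smallest:
merge e(12) and a(18): 30
merge d(22) and c(24): 46
merge f(28) and 30: 58
merge b(37) and 46: 83
merge 58 and 83: 141
merge g(91) and 141: 232
f sits 3 levels below the root, so its codeword is 3 bits.

3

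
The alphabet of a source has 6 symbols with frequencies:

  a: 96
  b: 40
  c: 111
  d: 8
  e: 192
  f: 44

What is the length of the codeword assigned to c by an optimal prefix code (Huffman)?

2

Huffman merges, smallest pair first:
combine d(8), b(40) → 48
combine f(44), 48 → 92
combine 92, a(96) → 188
combine c(111), 188 → 299
combine e(192), 299 → 491
c sits 2 levels below the root, so its codeword is 2 bits.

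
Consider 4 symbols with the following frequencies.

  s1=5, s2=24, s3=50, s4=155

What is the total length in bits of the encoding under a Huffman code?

Merge the two smallest weights repeatedly:
s1(5) + s2(24) → 29
29 + s3(50) → 79
79 + s4(155) → 234
Total encoded bits = sum of merged weights = 29 + 79 + 234 = 342.

342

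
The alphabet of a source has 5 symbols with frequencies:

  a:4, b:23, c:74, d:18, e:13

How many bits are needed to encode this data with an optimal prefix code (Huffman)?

242

Merge the two smallest weights repeatedly:
combine a(4), e(13) → 17
combine 17, d(18) → 35
combine b(23), 35 → 58
combine 58, c(74) → 132
Each symbol's bit-cost is frequency × depth; summing gives 242 bits (equivalently 17 + 35 + 58 + 132).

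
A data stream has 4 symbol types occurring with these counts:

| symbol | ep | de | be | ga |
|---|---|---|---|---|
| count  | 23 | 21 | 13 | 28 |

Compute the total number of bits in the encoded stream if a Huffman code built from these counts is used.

Merge the two smallest weights repeatedly:
be(13) + de(21) → 34
ep(23) + ga(28) → 51
34 + 51 → 85
The encoded length is the sum of every internal node's weight: 34 + 51 + 85 = 170 bits.

170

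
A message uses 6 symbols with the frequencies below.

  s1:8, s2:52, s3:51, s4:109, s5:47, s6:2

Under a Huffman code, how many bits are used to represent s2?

3

Repeatedly merge the two smallest:
merge s6(2) and s1(8): 10
merge 10 and s5(47): 57
merge s3(51) and s2(52): 103
merge 57 and 103: 160
merge s4(109) and 160: 269
s2's leaf is at depth 3, giving a 3-bit codeword.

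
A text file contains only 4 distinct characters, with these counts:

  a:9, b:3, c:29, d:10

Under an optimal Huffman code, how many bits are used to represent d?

2

Huffman merges, smallest pair first:
merge b(3) and a(9): 12
merge d(10) and 12: 22
merge 22 and c(29): 51
d's leaf is at depth 2, giving a 2-bit codeword.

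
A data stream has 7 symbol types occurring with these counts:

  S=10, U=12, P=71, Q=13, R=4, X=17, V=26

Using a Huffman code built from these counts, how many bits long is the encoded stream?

356

Greedily combine the two least-frequent nodes:
combine R(4), S(10) → 14
combine U(12), Q(13) → 25
combine 14, X(17) → 31
combine 25, V(26) → 51
combine 31, 51 → 82
combine P(71), 82 → 153
The encoded length is the sum of every internal node's weight: 14 + 25 + 31 + 51 + 82 + 153 = 356 bits.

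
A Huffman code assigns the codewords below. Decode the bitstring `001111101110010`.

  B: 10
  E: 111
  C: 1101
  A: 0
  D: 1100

AAECDB

Read left to right; each codeword is recognised as soon as it completes (prefix code):
  0→A | 0→A | 111→E | 1101→C | 1100→D | 10→B
Decoded message: AAECDB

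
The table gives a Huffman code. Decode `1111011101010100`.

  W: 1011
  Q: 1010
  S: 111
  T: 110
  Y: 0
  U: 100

Read left to right; each codeword is recognised as soon as it completes (prefix code):
  111→S | 1011→W | 1010→Q | 1010→Q | 0→Y
Decoded message: SWQQY

SWQQY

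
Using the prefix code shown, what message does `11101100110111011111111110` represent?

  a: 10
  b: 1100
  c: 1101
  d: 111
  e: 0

Read left to right; each codeword is recognised as soon as it completes (prefix code):
  111→d | 0→e | 1100→b | 1101→c | 1101→c | 111→d | 111→d | 111→d | 0→e
Decoded message: debccddde

debccddde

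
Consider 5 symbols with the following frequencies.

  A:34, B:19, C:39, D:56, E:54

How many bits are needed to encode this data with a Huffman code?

457

Merge the two smallest weights repeatedly:
combine B(19), A(34) → 53
combine C(39), 53 → 92
combine E(54), D(56) → 110
combine 92, 110 → 202
The encoded length is the sum of every internal node's weight: 53 + 92 + 110 + 202 = 457 bits.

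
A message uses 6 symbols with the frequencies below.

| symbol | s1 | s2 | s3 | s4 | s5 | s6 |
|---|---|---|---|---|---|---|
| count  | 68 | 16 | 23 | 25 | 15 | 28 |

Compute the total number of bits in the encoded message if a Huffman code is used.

Build the Huffman tree bottom-up:
merge s5(15) and s2(16): 31
merge s3(23) and s4(25): 48
merge s6(28) and 31: 59
merge 48 and 59: 107
merge s1(68) and 107: 175
Each symbol's bit-cost is frequency × depth; summing gives 420 bits (equivalently 31 + 48 + 59 + 107 + 175).

420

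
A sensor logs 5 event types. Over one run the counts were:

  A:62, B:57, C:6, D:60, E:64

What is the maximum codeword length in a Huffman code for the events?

Merge the two lowest-weight nodes at each step:
merge C(6) and B(57): 63
merge D(60) and A(62): 122
merge 63 and E(64): 127
merge 122 and 127: 249
Maximum depth reached is 3.

3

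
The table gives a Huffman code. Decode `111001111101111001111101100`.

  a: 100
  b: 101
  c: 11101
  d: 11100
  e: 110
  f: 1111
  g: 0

dfbdfba

Read left to right; each codeword is recognised as soon as it completes (prefix code):
  11100→d | 1111→f | 101→b | 11100→d | 1111→f | 101→b | 100→a
Decoded message: dfbdfba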